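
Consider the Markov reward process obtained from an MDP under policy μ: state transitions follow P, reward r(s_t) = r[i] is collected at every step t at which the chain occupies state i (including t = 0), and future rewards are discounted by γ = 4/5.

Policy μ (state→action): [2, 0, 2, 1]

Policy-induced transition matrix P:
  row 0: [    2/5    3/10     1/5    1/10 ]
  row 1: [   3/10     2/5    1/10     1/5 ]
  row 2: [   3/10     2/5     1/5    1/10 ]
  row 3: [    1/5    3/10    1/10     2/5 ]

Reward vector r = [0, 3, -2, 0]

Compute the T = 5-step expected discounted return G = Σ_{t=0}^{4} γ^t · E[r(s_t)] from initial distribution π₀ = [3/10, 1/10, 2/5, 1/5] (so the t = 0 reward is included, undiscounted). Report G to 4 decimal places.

G = 1.2524

t=0: π = [0.3000, 0.1000, 0.4000, 0.2000], E[r] = -0.5000, γ^t·E[r] = -0.500000, running G = -0.500000
t=1: π = [0.3100, 0.3500, 0.1700, 0.1700], E[r] = 0.7100, γ^t·E[r] = 0.568000, running G = 0.068000
t=2: π = [0.3140, 0.3520, 0.1480, 0.1860], E[r] = 0.7600, γ^t·E[r] = 0.486400, running G = 0.554400
t=3: π = [0.3128, 0.3500, 0.1462, 0.1910], E[r] = 0.7576, γ^t·E[r] = 0.387891, running G = 0.942291
t=4: π = [0.3122, 0.3496, 0.1459, 0.1923], E[r] = 0.7571, γ^t·E[r] = 0.310092, running G = 1.252383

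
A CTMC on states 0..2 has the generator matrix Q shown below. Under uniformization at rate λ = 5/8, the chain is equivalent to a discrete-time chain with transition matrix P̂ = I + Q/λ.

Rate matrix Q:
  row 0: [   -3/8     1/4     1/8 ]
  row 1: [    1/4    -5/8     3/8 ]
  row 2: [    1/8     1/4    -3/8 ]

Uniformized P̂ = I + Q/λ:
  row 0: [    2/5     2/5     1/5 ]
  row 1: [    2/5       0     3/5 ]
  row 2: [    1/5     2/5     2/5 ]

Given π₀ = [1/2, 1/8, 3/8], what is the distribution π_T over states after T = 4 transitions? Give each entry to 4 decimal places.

t=0: π = [0.5000, 0.1250, 0.3750]
t=1: π = [0.3250, 0.3500, 0.3250]
t=2: π = [0.3350, 0.2600, 0.4050]
t=3: π = [0.3190, 0.2960, 0.3850]
t=4: π = [0.3230, 0.2816, 0.3954]

π = [0.3230, 0.2816, 0.3954]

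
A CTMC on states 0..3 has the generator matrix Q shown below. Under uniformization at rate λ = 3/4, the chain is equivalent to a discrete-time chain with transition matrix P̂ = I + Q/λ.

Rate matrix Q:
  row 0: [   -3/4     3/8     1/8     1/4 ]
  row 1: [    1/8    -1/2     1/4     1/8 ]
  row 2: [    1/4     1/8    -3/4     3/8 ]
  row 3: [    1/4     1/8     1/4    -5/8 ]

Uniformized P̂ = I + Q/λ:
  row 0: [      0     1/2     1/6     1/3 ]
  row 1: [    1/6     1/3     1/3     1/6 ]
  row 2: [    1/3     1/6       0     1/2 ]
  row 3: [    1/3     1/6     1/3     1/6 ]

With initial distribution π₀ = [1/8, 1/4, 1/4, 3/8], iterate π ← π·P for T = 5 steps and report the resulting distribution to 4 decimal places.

t=0: π = [0.1250, 0.2500, 0.2500, 0.3750]
t=1: π = [0.2500, 0.2500, 0.2292, 0.2708]
t=2: π = [0.2083, 0.2917, 0.2153, 0.2847]
t=3: π = [0.2153, 0.2847, 0.2269, 0.2731]
t=4: π = [0.2141, 0.2859, 0.2218, 0.2782]
t=5: π = [0.2143, 0.2857, 0.2237, 0.2763]

π = [0.2143, 0.2857, 0.2237, 0.2763]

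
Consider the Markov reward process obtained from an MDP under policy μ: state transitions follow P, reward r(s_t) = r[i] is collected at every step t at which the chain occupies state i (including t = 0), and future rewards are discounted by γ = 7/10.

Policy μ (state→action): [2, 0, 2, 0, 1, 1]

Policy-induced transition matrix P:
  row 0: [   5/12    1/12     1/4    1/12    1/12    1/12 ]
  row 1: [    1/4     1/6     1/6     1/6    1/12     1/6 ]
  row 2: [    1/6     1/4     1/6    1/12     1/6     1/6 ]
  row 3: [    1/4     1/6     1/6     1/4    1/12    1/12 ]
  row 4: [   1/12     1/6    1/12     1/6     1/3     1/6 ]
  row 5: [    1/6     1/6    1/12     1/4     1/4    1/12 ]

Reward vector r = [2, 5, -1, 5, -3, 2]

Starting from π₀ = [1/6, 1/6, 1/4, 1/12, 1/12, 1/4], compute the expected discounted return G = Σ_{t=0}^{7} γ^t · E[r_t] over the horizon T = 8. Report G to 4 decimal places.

t=0: π = [0.1667, 0.1667, 0.2500, 0.0833, 0.0833, 0.2500], E[r] = 1.5833, γ^t·E[r] = 1.583333, running G = 1.583333
t=1: π = [0.2222, 0.1736, 0.1528, 0.1597, 0.1667, 0.1250], E[r] = 1.7083, γ^t·E[r] = 1.195833, running G = 2.779167
t=2: π = [0.2361, 0.1609, 0.1609, 0.1591, 0.1586, 0.1244], E[r] = 1.6846, γ^t·E[r] = 0.825457, running G = 3.604624
t=3: π = [0.2391, 0.1604, 0.1628, 0.1572, 0.1571, 0.1234], E[r] = 1.6790, γ^t·E[r] = 0.575885, running G = 4.180509
t=4: π = [0.2398, 0.1603, 0.1632, 0.1566, 0.1567, 0.1234], E[r] = 1.6772, γ^t·E[r] = 0.402701, running G = 4.583209
t=5: π = [0.2400, 0.1603, 0.1633, 0.1564, 0.1567, 0.1234], E[r] = 1.6767, γ^t·E[r] = 0.281809, running G = 4.865018
t=6: π = [0.2400, 0.1603, 0.1633, 0.1564, 0.1567, 0.1234], E[r] = 1.6766, γ^t·E[r] = 0.197252, running G = 5.062270
t=7: π = [0.2400, 0.1603, 0.1633, 0.1564, 0.1567, 0.1234], E[r] = 1.6766, γ^t·E[r] = 0.138074, running G = 5.200345

G = 5.2003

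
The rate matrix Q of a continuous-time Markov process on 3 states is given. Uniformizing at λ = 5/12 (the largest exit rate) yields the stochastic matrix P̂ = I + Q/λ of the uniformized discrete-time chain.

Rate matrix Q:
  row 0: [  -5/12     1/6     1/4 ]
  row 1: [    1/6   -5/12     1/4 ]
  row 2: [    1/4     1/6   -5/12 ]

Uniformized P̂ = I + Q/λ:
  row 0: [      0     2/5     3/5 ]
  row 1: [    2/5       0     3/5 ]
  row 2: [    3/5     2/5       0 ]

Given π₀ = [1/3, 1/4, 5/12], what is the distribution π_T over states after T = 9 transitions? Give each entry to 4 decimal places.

π = [0.3397, 0.2857, 0.3746]

t=0: π = [0.3333, 0.2500, 0.4167]
t=1: π = [0.3500, 0.3000, 0.3500]
t=2: π = [0.3300, 0.2800, 0.3900]
t=3: π = [0.3460, 0.2880, 0.3660]
t=4: π = [0.3348, 0.2848, 0.3804]
t=5: π = [0.3422, 0.2861, 0.3718]
t=6: π = [0.3375, 0.2856, 0.3769]
t=7: π = [0.3404, 0.2858, 0.3738]
t=8: π = [0.3386, 0.2857, 0.3757]
t=9: π = [0.3397, 0.2857, 0.3746]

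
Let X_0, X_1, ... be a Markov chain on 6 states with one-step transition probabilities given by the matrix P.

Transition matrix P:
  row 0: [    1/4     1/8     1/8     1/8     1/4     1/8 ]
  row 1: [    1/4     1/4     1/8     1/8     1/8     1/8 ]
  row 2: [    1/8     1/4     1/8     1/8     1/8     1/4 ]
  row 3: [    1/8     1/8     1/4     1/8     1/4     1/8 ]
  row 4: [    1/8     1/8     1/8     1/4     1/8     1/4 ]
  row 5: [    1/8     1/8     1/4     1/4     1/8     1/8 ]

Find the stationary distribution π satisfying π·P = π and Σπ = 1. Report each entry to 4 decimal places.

Balance equations π_j = Σ_i π_i·P[i][j]:
  π_0 = 1/4·π_0 + 1/4·π_1 + 1/8·π_2 + 1/8·π_3 + 1/8·π_4 + 1/8·π_5
  π_1 = 1/8·π_0 + 1/4·π_1 + 1/4·π_2 + 1/8·π_3 + 1/8·π_4 + 1/8·π_5
  π_2 = 1/8·π_0 + 1/8·π_1 + 1/8·π_2 + 1/4·π_3 + 1/8·π_4 + 1/4·π_5
  π_3 = 1/8·π_0 + 1/8·π_1 + 1/8·π_2 + 1/8·π_3 + 1/4·π_4 + 1/4·π_5
  π_4 = 1/4·π_0 + 1/8·π_1 + 1/8·π_2 + 1/4·π_3 + 1/8·π_4 + 1/8·π_5
  normalize: π_0 + π_1 + π_2 + π_3 + π_4 + π_5 = 1
Solving the linear system gives exactly π = [1/6, 1/6, 1/6, 1/6, 1/6, 1/6].

π = [0.1667, 0.1667, 0.1667, 0.1667, 0.1667, 0.1667]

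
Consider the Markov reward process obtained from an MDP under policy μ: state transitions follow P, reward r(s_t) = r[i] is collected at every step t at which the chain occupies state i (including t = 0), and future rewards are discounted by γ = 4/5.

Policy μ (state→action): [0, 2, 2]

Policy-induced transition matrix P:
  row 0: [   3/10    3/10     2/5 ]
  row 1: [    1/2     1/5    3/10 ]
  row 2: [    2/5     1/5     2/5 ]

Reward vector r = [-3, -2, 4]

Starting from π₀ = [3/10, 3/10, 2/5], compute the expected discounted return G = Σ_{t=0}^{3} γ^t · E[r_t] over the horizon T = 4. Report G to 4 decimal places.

t=0: π = [0.3000, 0.3000, 0.4000], E[r] = 0.1000, γ^t·E[r] = 0.100000, running G = 0.100000
t=1: π = [0.4000, 0.2300, 0.3700], E[r] = -0.1800, γ^t·E[r] = -0.144000, running G = -0.044000
t=2: π = [0.3830, 0.2400, 0.3770], E[r] = -0.1210, γ^t·E[r] = -0.077440, running G = -0.121440
t=3: π = [0.3857, 0.2383, 0.3760], E[r] = -0.1297, γ^t·E[r] = -0.066406, running G = -0.187846

G = -0.1878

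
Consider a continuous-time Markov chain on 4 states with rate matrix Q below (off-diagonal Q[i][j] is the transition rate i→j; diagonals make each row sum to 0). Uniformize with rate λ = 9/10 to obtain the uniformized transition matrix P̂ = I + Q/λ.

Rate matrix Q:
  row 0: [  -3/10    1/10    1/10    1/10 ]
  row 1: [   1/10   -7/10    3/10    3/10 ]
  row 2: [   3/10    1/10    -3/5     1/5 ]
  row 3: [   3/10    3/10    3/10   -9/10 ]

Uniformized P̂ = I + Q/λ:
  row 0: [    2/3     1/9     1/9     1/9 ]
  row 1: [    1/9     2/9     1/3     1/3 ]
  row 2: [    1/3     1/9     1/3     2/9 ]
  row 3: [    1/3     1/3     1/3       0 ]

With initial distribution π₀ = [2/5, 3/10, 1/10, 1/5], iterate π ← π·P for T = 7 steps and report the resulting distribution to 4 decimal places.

π = [0.4452, 0.1641, 0.2345, 0.1563]

t=0: π = [0.4000, 0.3000, 0.1000, 0.2000]
t=1: π = [0.4000, 0.1889, 0.2444, 0.1667]
t=2: π = [0.4247, 0.1691, 0.2444, 0.1617]
t=3: π = [0.4373, 0.1658, 0.2390, 0.1579]
t=4: π = [0.4422, 0.1646, 0.2362, 0.1570]
t=5: π = [0.4442, 0.1643, 0.2351, 0.1565]
t=6: π = [0.4449, 0.1641, 0.2346, 0.1563]
t=7: π = [0.4452, 0.1641, 0.2345, 0.1563]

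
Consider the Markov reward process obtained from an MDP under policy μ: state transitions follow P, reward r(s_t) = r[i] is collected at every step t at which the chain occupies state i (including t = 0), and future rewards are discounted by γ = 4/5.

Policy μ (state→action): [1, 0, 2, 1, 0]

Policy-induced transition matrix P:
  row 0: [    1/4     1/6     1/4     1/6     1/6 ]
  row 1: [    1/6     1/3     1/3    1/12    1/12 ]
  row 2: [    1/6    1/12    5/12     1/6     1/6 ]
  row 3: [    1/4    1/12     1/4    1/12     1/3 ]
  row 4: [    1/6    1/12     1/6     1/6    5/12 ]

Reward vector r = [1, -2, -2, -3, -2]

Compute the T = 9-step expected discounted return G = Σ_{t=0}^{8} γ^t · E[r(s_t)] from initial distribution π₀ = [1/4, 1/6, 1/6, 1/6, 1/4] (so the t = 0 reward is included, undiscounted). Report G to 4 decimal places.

t=0: π = [0.2500, 0.1667, 0.1667, 0.1667, 0.2500], E[r] = -1.4167, γ^t·E[r] = -1.416667, running G = -1.416667
t=1: π = [0.2014, 0.1458, 0.2708, 0.1389, 0.2431], E[r] = -1.5347, γ^t·E[r] = -1.227778, running G = -2.644444
t=2: π = [0.1950, 0.1366, 0.2870, 0.1429, 0.2384], E[r] = -1.5579, γ^t·E[r] = -0.997037, running G = -3.641481
t=3: π = [0.1948, 0.1337, 0.2894, 0.1434, 0.2387], E[r] = -1.5589, γ^t·E[r] = -0.798148, running G = -4.439630
t=4: π = [0.1949, 0.1330, 0.2895, 0.1436, 0.2391], E[r] = -1.5590, γ^t·E[r] = -0.638576, running G = -5.078206
t=5: π = [0.1949, 0.1328, 0.2894, 0.1436, 0.2393], E[r] = -1.5590, γ^t·E[r] = -0.510857, running G = -5.589063
t=6: π = [0.1949, 0.1328, 0.2894, 0.1436, 0.2394], E[r] = -1.5590, γ^t·E[r] = -0.408685, running G = -5.997748
t=7: π = [0.1949, 0.1328, 0.2893, 0.1436, 0.2394], E[r] = -1.5590, γ^t·E[r] = -0.326947, running G = -6.324695
t=8: π = [0.1949, 0.1328, 0.2893, 0.1436, 0.2394], E[r] = -1.5590, γ^t·E[r] = -0.261558, running G = -6.586253

G = -6.5863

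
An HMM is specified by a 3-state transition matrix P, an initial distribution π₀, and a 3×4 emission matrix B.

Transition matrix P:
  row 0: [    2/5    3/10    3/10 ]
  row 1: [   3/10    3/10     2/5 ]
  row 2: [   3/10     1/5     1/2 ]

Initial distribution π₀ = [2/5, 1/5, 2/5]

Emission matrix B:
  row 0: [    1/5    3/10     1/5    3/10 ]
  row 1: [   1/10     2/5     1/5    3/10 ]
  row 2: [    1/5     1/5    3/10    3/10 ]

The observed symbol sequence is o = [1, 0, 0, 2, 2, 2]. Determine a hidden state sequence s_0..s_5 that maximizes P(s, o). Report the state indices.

t=0: δ = [1.200e-01, 8.000e-02, 8.000e-02]  (obs o_0=1)
t=1: δ = [9.600e-03, 3.600e-03, 8.000e-03]  ψ = [0, 0, 2]  (obs o_1=0)
t=2: δ = [7.680e-04, 2.880e-04, 8.000e-04]  ψ = [0, 0, 2]  (obs o_2=0)
t=3: δ = [6.144e-05, 4.608e-05, 1.200e-04]  ψ = [0, 0, 2]  (obs o_3=2)
t=4: δ = [7.200e-06, 4.800e-06, 1.800e-05]  ψ = [2, 2, 2]  (obs o_4=2)
t=5: δ = [1.080e-06, 7.200e-07, 2.700e-06]  ψ = [2, 2, 2]  (obs o_5=2)
backtrack: best end state = 2; path = [2, 2, 2, 2, 2, 2]

path = [2, 2, 2, 2, 2, 2]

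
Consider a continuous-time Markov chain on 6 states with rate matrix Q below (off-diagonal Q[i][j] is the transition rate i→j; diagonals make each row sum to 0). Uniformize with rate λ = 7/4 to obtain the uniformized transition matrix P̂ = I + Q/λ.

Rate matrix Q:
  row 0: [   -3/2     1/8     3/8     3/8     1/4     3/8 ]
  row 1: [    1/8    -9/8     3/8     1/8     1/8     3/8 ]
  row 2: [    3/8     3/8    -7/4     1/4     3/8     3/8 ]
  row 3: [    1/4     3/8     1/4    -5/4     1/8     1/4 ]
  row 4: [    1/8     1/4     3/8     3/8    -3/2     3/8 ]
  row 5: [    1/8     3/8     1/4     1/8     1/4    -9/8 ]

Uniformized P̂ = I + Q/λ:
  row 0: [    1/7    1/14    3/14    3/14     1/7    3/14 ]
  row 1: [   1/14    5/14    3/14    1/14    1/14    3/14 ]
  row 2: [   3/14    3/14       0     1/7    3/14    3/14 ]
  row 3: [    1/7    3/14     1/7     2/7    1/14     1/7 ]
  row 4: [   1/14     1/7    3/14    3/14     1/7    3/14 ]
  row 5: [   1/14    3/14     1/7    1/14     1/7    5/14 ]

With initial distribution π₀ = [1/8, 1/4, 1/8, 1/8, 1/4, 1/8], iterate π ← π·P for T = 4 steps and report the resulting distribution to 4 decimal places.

t=0: π = [0.1250, 0.2500, 0.1250, 0.1250, 0.2500, 0.1250]
t=1: π = [0.1071, 0.2143, 0.1696, 0.1607, 0.1250, 0.2232]
t=2: π = [0.1148, 0.2207, 0.1505, 0.1511, 0.1282, 0.2347]
t=3: π = [0.1119, 0.2203, 0.1545, 0.1493, 0.1270, 0.2370]
t=4: π = [0.1122, 0.2207, 0.1536, 0.1486, 0.1275, 0.2375]

π = [0.1122, 0.2207, 0.1536, 0.1486, 0.1275, 0.2375]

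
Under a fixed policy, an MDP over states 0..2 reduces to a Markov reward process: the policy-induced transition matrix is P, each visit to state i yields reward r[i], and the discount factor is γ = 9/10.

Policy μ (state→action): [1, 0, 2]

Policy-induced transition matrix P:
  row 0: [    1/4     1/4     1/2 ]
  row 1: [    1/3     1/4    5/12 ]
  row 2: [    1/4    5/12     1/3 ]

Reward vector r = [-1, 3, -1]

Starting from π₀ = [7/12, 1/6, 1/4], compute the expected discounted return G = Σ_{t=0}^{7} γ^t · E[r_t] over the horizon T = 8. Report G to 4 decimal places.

t=0: π = [0.5833, 0.1667, 0.2500], E[r] = -0.3333, γ^t·E[r] = -0.333333, running G = -0.333333
t=1: π = [0.2639, 0.2917, 0.4444], E[r] = 0.1667, γ^t·E[r] = 0.150000, running G = -0.183333
t=2: π = [0.2743, 0.3241, 0.4016], E[r] = 0.2963, γ^t·E[r] = 0.240000, running G = 0.056667
t=3: π = [0.2770, 0.3169, 0.4061], E[r] = 0.2677, γ^t·E[r] = 0.195188, running G = 0.251854
t=4: π = [0.2764, 0.3177, 0.4059], E[r] = 0.2707, γ^t·E[r] = 0.177609, running G = 0.429464
t=5: π = [0.2765, 0.3177, 0.4059], E[r] = 0.2706, γ^t·E[r] = 0.159791, running G = 0.589255
t=6: π = [0.2765, 0.3176, 0.4059], E[r] = 0.2706, γ^t·E[r] = 0.143799, running G = 0.733054
t=7: π = [0.2765, 0.3176, 0.4059], E[r] = 0.2706, γ^t·E[r] = 0.129422, running G = 0.862476

G = 0.8625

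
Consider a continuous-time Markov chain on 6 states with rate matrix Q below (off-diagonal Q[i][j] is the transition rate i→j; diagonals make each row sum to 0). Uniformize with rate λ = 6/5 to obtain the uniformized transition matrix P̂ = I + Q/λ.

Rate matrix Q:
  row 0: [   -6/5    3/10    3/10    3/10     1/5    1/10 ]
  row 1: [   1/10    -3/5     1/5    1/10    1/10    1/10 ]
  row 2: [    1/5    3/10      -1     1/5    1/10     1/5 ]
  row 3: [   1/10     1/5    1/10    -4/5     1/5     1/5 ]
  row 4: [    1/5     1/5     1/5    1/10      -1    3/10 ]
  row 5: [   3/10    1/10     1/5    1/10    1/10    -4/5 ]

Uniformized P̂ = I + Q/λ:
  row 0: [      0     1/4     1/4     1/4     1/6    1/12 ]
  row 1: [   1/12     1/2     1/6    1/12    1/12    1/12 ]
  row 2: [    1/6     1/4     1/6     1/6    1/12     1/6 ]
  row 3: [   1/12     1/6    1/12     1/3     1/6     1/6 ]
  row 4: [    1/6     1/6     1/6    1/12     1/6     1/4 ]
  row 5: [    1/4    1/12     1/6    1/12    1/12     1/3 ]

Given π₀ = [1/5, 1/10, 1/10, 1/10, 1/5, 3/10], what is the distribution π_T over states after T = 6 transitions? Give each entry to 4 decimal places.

t=0: π = [0.2000, 0.1000, 0.1000, 0.1000, 0.2000, 0.3000]
t=1: π = [0.1417, 0.2000, 0.1750, 0.1500, 0.1250, 0.2083]
t=2: π = [0.1313, 0.2424, 0.1660, 0.1590, 0.1181, 0.1833]
t=3: π = [0.1266, 0.2569, 0.1644, 0.1588, 0.1174, 0.1759]
t=4: π = [0.1256, 0.2619, 0.1640, 0.1578, 0.1169, 0.1738]
t=5: π = [0.1252, 0.2636, 0.1640, 0.1574, 0.1167, 0.1731]
t=6: π = [0.1251, 0.2642, 0.1640, 0.1572, 0.1166, 0.1728]

π = [0.1251, 0.2642, 0.1640, 0.1572, 0.1166, 0.1728]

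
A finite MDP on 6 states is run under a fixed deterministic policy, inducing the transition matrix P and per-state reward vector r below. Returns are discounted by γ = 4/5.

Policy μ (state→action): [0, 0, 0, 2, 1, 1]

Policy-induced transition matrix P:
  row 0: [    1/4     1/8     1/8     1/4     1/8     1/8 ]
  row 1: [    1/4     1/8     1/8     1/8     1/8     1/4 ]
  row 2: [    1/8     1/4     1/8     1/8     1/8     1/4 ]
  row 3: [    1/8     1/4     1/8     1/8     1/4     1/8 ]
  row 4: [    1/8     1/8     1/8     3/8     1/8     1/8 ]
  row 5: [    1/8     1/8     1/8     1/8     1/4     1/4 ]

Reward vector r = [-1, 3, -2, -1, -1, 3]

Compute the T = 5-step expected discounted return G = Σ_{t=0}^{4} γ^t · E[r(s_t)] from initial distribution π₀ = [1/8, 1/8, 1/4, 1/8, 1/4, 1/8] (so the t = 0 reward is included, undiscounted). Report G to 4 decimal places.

t=0: π = [0.1250, 0.1250, 0.2500, 0.1250, 0.2500, 0.1250], E[r] = -0.2500, γ^t·E[r] = -0.250000, running G = -0.250000
t=1: π = [0.1563, 0.1719, 0.1250, 0.2031, 0.1563, 0.1875], E[r] = 0.3125, γ^t·E[r] = 0.250000, running G = 0.000000
t=2: π = [0.1660, 0.1660, 0.1250, 0.1836, 0.1738, 0.1855], E[r] = 0.2813, γ^t·E[r] = 0.180000, running G = 0.180000
t=3: π = [0.1665, 0.1636, 0.1250, 0.1892, 0.1711, 0.1846], E[r] = 0.2676, γ^t·E[r] = 0.137000, running G = 0.317000
t=4: π = [0.1663, 0.1643, 0.1250, 0.1886, 0.1717, 0.1841], E[r] = 0.2687, γ^t·E[r] = 0.110050, running G = 0.427050

G = 0.4271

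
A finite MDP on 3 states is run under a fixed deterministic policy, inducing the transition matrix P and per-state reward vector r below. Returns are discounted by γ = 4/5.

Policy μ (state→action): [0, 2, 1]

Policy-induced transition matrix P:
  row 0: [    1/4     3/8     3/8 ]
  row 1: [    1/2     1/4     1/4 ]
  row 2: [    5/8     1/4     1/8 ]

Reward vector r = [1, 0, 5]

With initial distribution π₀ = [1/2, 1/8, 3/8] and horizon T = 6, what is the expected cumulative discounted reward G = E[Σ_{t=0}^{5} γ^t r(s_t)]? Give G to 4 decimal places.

t=0: π = [0.5000, 0.1250, 0.3750], E[r] = 2.3750, γ^t·E[r] = 2.375000, running G = 2.375000
t=1: π = [0.4219, 0.3125, 0.2656], E[r] = 1.7500, γ^t·E[r] = 1.400000, running G = 3.775000
t=2: π = [0.4277, 0.3027, 0.2695], E[r] = 1.7754, γ^t·E[r] = 1.136250, running G = 4.911250
t=3: π = [0.4268, 0.3035, 0.2698], E[r] = 1.7756, γ^t·E[r] = 0.909125, running G = 5.820375
t=4: π = [0.4270, 0.3033, 0.2696], E[r] = 1.7751, γ^t·E[r] = 0.727100, running G = 6.547475
t=5: π = [0.4269, 0.3034, 0.2697], E[r] = 1.7753, γ^t·E[r] = 0.581739, running G = 7.129214

G = 7.1292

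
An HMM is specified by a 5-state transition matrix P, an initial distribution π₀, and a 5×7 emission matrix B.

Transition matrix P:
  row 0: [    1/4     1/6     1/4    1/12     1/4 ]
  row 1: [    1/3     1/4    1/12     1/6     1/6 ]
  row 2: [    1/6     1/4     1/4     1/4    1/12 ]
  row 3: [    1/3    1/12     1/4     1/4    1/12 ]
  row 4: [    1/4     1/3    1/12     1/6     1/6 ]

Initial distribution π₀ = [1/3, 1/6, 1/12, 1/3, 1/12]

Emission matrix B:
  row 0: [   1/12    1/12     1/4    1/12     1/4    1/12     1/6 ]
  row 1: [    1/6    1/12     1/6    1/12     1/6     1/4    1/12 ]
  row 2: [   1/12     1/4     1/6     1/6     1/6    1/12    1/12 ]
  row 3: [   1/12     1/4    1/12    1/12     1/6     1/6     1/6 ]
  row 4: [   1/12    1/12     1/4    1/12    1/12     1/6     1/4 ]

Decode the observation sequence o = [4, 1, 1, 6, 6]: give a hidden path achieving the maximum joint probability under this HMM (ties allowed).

t=0: δ = [8.333e-02, 2.778e-02, 1.389e-02, 5.556e-02, 6.944e-03]  (obs o_0=4)
t=1: δ = [1.736e-03, 1.157e-03, 5.208e-03, 3.472e-03, 1.736e-03]  ψ = [0, 0, 0, 3, 0]  (obs o_1=1)
t=2: δ = [9.645e-05, 1.085e-04, 3.255e-04, 3.255e-04, 3.617e-05]  ψ = [3, 2, 2, 2, 0]  (obs o_2=1)
t=3: δ = [1.808e-05, 6.782e-06, 6.782e-06, 1.356e-05, 6.782e-06]  ψ = [3, 2, 2, 2, 2]  (obs o_3=6)
t=4: δ = [7.535e-07, 2.512e-07, 3.768e-07, 5.651e-07, 1.130e-06]  ψ = [0, 0, 0, 3, 0]  (obs o_4=6)
backtrack: best end state = 4; path = [0, 2, 3, 0, 4]

path = [0, 2, 3, 0, 4]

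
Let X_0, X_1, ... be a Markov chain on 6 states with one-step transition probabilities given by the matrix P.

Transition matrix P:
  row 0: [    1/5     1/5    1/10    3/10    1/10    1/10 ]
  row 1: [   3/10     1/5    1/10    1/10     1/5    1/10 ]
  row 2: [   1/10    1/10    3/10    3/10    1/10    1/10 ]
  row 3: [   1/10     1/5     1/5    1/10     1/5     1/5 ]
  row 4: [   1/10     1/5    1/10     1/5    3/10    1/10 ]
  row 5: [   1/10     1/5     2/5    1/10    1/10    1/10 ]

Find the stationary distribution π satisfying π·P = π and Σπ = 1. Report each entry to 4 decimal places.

π = [0.1513, 0.1807, 0.1927, 0.1859, 0.1708, 0.1186]

Balance equations π_j = Σ_i π_i·P[i][j]:
  π_0 = 1/5·π_0 + 3/10·π_1 + 1/10·π_2 + 1/10·π_3 + 1/10·π_4 + 1/10·π_5
  π_1 = 1/5·π_0 + 1/5·π_1 + 1/10·π_2 + 1/5·π_3 + 1/5·π_4 + 1/5·π_5
  π_2 = 1/10·π_0 + 1/10·π_1 + 3/10·π_2 + 1/5·π_3 + 1/10·π_4 + 2/5·π_5
  π_3 = 3/10·π_0 + 1/10·π_1 + 3/10·π_2 + 1/10·π_3 + 1/5·π_4 + 1/10·π_5
  π_4 = 1/10·π_0 + 1/5·π_1 + 1/10·π_2 + 1/5·π_3 + 3/10·π_4 + 1/10·π_5
  normalize: π_0 + π_1 + π_2 + π_3 + π_4 + π_5 = 1
Solving the linear system gives exactly π = [11899/78659, 14216/78659, 15158/78659, 14621/78659, 13437/78659, 9328/78659].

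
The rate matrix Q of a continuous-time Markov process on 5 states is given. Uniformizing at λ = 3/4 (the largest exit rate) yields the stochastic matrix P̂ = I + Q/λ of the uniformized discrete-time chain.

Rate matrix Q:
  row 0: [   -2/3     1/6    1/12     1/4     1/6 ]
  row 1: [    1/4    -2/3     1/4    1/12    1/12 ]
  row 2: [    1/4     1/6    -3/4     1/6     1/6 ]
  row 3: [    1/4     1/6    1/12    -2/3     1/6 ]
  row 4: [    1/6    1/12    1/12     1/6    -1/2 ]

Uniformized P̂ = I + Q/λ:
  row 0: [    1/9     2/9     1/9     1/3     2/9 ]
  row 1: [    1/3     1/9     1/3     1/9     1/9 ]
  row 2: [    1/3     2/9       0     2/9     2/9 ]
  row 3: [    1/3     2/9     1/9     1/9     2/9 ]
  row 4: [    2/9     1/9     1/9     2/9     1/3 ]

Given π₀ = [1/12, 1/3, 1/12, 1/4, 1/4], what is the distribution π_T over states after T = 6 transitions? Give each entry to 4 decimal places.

π = [0.2520, 0.1772, 0.1354, 0.2075, 0.2278]

t=0: π = [0.0833, 0.3333, 0.0833, 0.2500, 0.2500]
t=1: π = [0.2870, 0.1574, 0.1759, 0.1667, 0.2130]
t=2: π = [0.2459, 0.1811, 0.1265, 0.2181, 0.2284]
t=3: π = [0.2533, 0.1767, 0.1373, 0.2052, 0.2275]
t=4: π = [0.2518, 0.1773, 0.1351, 0.2079, 0.2279]
t=5: π = [0.2521, 0.1772, 0.1355, 0.2074, 0.2278]
t=6: π = [0.2520, 0.1772, 0.1354, 0.2075, 0.2278]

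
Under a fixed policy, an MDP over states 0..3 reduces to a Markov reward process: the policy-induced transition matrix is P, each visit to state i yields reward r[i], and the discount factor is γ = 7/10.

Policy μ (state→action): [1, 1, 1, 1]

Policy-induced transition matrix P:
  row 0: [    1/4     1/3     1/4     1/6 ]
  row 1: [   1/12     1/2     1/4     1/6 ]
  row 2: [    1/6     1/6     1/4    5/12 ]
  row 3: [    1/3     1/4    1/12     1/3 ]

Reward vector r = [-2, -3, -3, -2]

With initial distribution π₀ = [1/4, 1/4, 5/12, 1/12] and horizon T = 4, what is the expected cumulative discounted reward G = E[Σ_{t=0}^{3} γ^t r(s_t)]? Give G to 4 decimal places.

t=0: π = [0.2500, 0.2500, 0.4167, 0.0833], E[r] = -2.6667, γ^t·E[r] = -2.666667, running G = -2.666667
t=1: π = [0.1806, 0.2986, 0.2361, 0.2847], E[r] = -2.5347, γ^t·E[r] = -1.774306, running G = -4.440972
t=2: π = [0.2043, 0.3200, 0.2025, 0.2731], E[r] = -2.5226, γ^t·E[r] = -1.236059, running G = -5.677031
t=3: π = [0.2025, 0.3302, 0.2045, 0.2628], E[r] = -2.5346, γ^t·E[r] = -0.869377, running G = -6.546408

G = -6.5464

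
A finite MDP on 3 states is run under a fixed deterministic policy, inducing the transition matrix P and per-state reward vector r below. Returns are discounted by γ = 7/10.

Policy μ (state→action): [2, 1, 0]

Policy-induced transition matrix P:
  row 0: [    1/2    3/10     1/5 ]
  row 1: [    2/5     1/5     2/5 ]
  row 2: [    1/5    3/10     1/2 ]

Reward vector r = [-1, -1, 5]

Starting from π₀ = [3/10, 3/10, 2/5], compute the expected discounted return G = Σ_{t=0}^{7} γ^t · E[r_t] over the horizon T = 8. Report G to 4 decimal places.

t=0: π = [0.3000, 0.3000, 0.4000], E[r] = 1.4000, γ^t·E[r] = 1.400000, running G = 1.400000
t=1: π = [0.3500, 0.2700, 0.3800], E[r] = 1.2800, γ^t·E[r] = 0.896000, running G = 2.296000
t=2: π = [0.3590, 0.2730, 0.3680], E[r] = 1.2080, γ^t·E[r] = 0.591920, running G = 2.887920
t=3: π = [0.3623, 0.2727, 0.3650], E[r] = 1.1900, γ^t·E[r] = 0.408170, running G = 3.296090
t=4: π = [0.3632, 0.2727, 0.3640], E[r] = 1.1842, γ^t·E[r] = 0.284336, running G = 3.580426
t=5: π = [0.3635, 0.2727, 0.3638], E[r] = 1.1825, γ^t·E[r] = 0.198751, running G = 3.779177
t=6: π = [0.3636, 0.2727, 0.3637], E[r] = 1.1820, γ^t·E[r] = 0.139065, running G = 3.918242
t=7: π = [0.3636, 0.2727, 0.3636], E[r] = 1.1819, γ^t·E[r] = 0.097333, running G = 4.015576

G = 4.0156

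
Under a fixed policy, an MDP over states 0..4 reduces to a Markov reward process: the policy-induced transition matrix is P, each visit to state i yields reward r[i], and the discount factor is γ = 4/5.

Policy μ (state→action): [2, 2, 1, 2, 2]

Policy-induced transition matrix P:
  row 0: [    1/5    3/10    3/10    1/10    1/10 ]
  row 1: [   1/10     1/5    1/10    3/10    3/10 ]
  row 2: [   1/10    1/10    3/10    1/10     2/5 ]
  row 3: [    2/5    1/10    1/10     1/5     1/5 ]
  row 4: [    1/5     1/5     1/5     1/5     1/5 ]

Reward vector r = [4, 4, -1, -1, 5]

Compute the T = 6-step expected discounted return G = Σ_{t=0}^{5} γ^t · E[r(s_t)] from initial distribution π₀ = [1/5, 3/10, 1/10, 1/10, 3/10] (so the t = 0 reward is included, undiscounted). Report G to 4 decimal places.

t=0: π = [0.2000, 0.3000, 0.1000, 0.1000, 0.3000], E[r] = 3.3000, γ^t·E[r] = 3.300000, running G = 3.300000
t=1: π = [0.1800, 0.2000, 0.1900, 0.2000, 0.2300], E[r] = 2.2800, γ^t·E[r] = 1.824000, running G = 5.124000
t=2: π = [0.2010, 0.1790, 0.1970, 0.1830, 0.2400], E[r] = 2.3400, γ^t·E[r] = 1.497600, running G = 6.621600
t=3: π = [0.1990, 0.1821, 0.2036, 0.1781, 0.2372], E[r] = 2.3287, γ^t·E[r] = 1.192294, running G = 7.813894
t=4: π = [0.1971, 0.1817, 0.2042, 0.1780, 0.2390], E[r] = 2.3281, γ^t·E[r] = 0.953582, running G = 8.767476
t=5: π = [0.1970, 0.1815, 0.2042, 0.1780, 0.2393], E[r] = 2.3283, γ^t·E[r] = 0.762934, running G = 9.530410

G = 9.5304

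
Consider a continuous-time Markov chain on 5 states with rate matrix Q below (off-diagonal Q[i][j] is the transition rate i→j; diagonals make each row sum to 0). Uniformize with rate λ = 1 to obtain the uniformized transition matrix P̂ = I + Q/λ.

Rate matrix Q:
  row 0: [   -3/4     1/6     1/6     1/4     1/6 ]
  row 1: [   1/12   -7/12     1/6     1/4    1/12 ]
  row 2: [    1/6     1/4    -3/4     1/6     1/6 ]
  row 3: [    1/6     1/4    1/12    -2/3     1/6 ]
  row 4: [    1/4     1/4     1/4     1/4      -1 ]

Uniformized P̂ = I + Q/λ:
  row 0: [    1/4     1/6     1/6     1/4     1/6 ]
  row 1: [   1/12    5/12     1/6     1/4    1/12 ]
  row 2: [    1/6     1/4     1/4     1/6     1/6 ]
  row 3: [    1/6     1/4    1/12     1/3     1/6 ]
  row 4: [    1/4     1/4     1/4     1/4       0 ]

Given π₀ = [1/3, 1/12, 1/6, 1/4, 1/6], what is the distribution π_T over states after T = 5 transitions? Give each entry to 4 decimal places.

π = [0.1673, 0.2832, 0.1696, 0.2573, 0.1226]

t=0: π = [0.3333, 0.0833, 0.1667, 0.2500, 0.1667]
t=1: π = [0.2014, 0.2361, 0.1736, 0.2569, 0.1319]
t=2: π = [0.1748, 0.2726, 0.1707, 0.2569, 0.1250]
t=3: π = [0.1689, 0.2809, 0.1699, 0.2572, 0.1231]
t=4: π = [0.1676, 0.2827, 0.1697, 0.2573, 0.1227]
t=5: π = [0.1673, 0.2832, 0.1696, 0.2573, 0.1226]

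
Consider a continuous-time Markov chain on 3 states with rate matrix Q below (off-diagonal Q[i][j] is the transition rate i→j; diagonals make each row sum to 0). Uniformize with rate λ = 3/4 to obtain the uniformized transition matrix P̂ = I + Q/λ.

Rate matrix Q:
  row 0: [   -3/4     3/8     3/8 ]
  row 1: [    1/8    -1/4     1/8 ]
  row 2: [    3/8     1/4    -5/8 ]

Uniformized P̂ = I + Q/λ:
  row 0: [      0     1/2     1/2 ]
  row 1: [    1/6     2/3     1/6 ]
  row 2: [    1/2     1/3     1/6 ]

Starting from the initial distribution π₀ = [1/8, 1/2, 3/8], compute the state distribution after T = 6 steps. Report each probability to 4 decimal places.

π = [0.2098, 0.5528, 0.2374]

t=0: π = [0.1250, 0.5000, 0.3750]
t=1: π = [0.2708, 0.5208, 0.2083]
t=2: π = [0.1910, 0.5521, 0.2569]
t=3: π = [0.2205, 0.5492, 0.2303]
t=4: π = [0.2067, 0.5531, 0.2402]
t=5: π = [0.2123, 0.5522, 0.2356]
t=6: π = [0.2098, 0.5528, 0.2374]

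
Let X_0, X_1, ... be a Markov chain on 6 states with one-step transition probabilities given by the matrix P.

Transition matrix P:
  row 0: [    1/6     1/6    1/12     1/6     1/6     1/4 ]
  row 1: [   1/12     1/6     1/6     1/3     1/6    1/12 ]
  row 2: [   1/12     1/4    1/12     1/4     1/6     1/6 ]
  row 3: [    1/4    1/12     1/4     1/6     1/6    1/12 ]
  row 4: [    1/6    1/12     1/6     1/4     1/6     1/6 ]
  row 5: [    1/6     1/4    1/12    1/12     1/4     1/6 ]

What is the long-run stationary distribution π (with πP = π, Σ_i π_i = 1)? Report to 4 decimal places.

Balance equations π_j = Σ_i π_i·P[i][j]:
  π_0 = 1/6·π_0 + 1/12·π_1 + 1/12·π_2 + 1/4·π_3 + 1/6·π_4 + 1/6·π_5
  π_1 = 1/6·π_0 + 1/6·π_1 + 1/4·π_2 + 1/12·π_3 + 1/12·π_4 + 1/4·π_5
  π_2 = 1/12·π_0 + 1/6·π_1 + 1/12·π_2 + 1/4·π_3 + 1/6·π_4 + 1/12·π_5
  π_3 = 1/6·π_0 + 1/3·π_1 + 1/4·π_2 + 1/6·π_3 + 1/4·π_4 + 1/12·π_5
  π_4 = 1/6·π_0 + 1/6·π_1 + 1/6·π_2 + 1/6·π_3 + 1/6·π_4 + 1/4·π_5
  normalize: π_0 + π_1 + π_2 + π_3 + π_4 + π_5 = 1
Solving the linear system gives exactly π = [3889/24528, 3901/24528, 39433/269808, 4673/22484, 48325/269808, 3357/22484].

π = [0.1586, 0.1590, 0.1462, 0.2078, 0.1791, 0.1493]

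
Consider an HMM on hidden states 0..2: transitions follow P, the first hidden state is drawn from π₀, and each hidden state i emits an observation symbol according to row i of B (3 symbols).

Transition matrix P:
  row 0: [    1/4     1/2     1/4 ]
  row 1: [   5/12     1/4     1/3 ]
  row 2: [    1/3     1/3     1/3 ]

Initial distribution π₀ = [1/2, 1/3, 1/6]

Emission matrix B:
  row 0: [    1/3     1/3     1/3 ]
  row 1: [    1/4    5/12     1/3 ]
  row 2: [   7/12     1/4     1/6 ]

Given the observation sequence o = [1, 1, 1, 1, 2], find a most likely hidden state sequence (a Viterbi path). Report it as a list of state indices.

path = [0, 1, 0, 1, 0]

t=0: δ = [1.667e-01, 1.389e-01, 4.167e-02]  (obs o_0=1)
t=1: δ = [1.929e-02, 3.472e-02, 1.157e-02]  ψ = [1, 0, 1]  (obs o_1=1)
t=2: δ = [4.823e-03, 4.019e-03, 2.894e-03]  ψ = [1, 0, 1]  (obs o_2=1)
t=3: δ = [5.582e-04, 1.005e-03, 3.349e-04]  ψ = [1, 0, 1]  (obs o_3=1)
t=4: δ = [1.395e-04, 9.303e-05, 5.582e-05]  ψ = [1, 0, 1]  (obs o_4=2)
backtrack: best end state = 0; path = [0, 1, 0, 1, 0]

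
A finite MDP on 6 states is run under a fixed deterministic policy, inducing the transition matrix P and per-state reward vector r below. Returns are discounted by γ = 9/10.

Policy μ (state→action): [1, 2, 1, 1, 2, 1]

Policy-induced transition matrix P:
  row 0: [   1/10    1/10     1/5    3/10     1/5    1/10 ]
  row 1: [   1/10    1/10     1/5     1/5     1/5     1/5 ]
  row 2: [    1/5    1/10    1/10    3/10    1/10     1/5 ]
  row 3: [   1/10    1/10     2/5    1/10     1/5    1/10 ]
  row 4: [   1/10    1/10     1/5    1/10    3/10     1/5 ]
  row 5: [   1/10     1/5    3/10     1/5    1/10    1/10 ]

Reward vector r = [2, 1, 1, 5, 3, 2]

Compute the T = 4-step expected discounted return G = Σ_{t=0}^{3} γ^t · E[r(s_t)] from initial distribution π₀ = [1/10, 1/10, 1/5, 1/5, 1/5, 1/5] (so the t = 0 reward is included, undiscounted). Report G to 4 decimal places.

G = 8.3883

t=0: π = [0.1000, 0.1000, 0.2000, 0.2000, 0.2000, 0.2000], E[r] = 2.5000, γ^t·E[r] = 2.500000, running G = 2.500000
t=1: π = [0.1200, 0.1200, 0.2400, 0.1900, 0.1800, 0.1500], E[r] = 2.3900, γ^t·E[r] = 2.151000, running G = 4.651000
t=2: π = [0.1240, 0.1150, 0.2290, 0.1990, 0.1790, 0.1540], E[r] = 2.4320, γ^t·E[r] = 1.969920, running G = 6.620920
t=3: π = [0.1229, 0.1154, 0.2323, 0.1975, 0.1796, 0.1523], E[r] = 2.4244, γ^t·E[r] = 1.767388, running G = 8.388308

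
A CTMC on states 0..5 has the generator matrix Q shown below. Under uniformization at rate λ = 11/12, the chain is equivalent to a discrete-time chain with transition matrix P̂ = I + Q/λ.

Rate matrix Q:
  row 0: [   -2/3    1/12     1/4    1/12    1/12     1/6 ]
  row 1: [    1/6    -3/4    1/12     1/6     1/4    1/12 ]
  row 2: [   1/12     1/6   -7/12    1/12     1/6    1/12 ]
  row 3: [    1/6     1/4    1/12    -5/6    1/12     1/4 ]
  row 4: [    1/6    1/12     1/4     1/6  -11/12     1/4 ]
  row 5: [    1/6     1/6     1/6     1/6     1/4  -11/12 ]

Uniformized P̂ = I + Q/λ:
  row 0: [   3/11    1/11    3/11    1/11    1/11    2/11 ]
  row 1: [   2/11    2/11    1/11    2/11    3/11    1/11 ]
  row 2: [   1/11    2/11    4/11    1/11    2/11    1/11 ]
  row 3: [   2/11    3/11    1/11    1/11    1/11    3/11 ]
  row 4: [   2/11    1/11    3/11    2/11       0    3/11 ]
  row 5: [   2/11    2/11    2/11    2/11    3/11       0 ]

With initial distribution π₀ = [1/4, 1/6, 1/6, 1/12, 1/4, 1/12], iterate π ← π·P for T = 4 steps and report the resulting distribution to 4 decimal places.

t=0: π = [0.2500, 0.1667, 0.1667, 0.0833, 0.2500, 0.0833]
t=1: π = [0.1894, 0.1439, 0.2348, 0.1364, 0.1288, 0.1667]
t=2: π = [0.1777, 0.1653, 0.2280, 0.1309, 0.1570, 0.1412]
t=3: π = [0.1772, 0.1633, 0.2268, 0.1330, 0.1531, 0.1466]
t=4: π = [0.1773, 0.1639, 0.2261, 0.1330, 0.1539, 0.1457]

π = [0.1773, 0.1639, 0.2261, 0.1330, 0.1539, 0.1457]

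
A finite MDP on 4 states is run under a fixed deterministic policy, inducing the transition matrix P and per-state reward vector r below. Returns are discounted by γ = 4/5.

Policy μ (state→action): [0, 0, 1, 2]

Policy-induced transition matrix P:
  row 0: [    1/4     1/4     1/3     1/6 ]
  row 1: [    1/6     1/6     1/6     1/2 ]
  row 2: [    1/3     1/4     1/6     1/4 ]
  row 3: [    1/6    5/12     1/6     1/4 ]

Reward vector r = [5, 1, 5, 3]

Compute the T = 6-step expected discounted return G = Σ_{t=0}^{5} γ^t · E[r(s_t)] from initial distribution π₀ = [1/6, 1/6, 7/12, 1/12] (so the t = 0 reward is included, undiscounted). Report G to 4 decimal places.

G = 13.1613

t=0: π = [0.1667, 0.1667, 0.5833, 0.0833], E[r] = 4.1667, γ^t·E[r] = 4.166667, running G = 4.166667
t=1: π = [0.2778, 0.2500, 0.1944, 0.2778], E[r] = 3.4444, γ^t·E[r] = 2.755556, running G = 6.922222
t=2: π = [0.2222, 0.2755, 0.2130, 0.2894], E[r] = 3.3194, γ^t·E[r] = 2.124444, running G = 9.046667
t=3: π = [0.2207, 0.2753, 0.2037, 0.3003], E[r] = 3.2982, γ^t·E[r] = 1.688691, running G = 10.735358
t=4: π = [0.2190, 0.2771, 0.2034, 0.3004], E[r] = 3.2907, γ^t·E[r] = 1.347858, running G = 12.083216
t=5: π = [0.2188, 0.2770, 0.2032, 0.3010], E[r] = 3.2900, γ^t·E[r] = 1.078077, running G = 13.161293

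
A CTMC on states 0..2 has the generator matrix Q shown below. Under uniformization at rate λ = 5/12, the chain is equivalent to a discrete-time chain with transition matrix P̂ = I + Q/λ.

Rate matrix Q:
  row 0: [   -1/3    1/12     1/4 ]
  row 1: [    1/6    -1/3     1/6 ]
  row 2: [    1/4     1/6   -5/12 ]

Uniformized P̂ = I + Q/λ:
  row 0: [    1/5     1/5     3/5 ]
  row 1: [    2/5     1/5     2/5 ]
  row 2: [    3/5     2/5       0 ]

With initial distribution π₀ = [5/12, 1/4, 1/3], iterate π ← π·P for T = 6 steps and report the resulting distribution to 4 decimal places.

t=0: π = [0.4167, 0.2500, 0.3333]
t=1: π = [0.3833, 0.2667, 0.3500]
t=2: π = [0.3933, 0.2700, 0.3367]
t=3: π = [0.3887, 0.2673, 0.3440]
t=4: π = [0.3911, 0.2688, 0.3401]
t=5: π = [0.3898, 0.2680, 0.3422]
t=6: π = [0.3905, 0.2684, 0.3411]

π = [0.3905, 0.2684, 0.3411]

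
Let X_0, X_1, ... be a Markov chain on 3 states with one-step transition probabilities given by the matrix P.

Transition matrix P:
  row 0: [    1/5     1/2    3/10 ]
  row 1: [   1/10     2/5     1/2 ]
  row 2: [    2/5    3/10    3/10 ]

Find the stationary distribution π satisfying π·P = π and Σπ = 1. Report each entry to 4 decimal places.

Balance equations π_j = Σ_i π_i·P[i][j]:
  π_0 = 1/5·π_0 + 1/10·π_1 + 2/5·π_2
  π_1 = 1/2·π_0 + 2/5·π_1 + 3/10·π_2
  normalize: π_0 + π_1 + π_2 = 1
Solving the linear system gives exactly π = [9/38, 22/57, 43/114].

π = [0.2368, 0.3860, 0.3772]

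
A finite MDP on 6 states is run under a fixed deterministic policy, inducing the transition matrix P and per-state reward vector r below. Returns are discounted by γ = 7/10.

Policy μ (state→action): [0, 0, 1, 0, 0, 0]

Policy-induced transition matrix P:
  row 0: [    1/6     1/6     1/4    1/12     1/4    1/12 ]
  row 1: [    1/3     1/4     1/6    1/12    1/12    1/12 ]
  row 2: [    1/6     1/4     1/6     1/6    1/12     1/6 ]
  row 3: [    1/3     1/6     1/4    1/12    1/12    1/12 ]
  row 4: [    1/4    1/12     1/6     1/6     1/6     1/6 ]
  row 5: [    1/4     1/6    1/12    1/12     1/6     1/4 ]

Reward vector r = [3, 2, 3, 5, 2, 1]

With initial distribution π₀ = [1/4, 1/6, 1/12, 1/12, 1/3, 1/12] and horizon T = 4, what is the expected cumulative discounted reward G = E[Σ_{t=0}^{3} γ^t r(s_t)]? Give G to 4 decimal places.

G = 6.5435

t=0: π = [0.2500, 0.1667, 0.0833, 0.0833, 0.3333, 0.0833], E[r] = 2.5000, γ^t·E[r] = 2.500000, running G = 2.500000
t=1: π = [0.2431, 0.1597, 0.1875, 0.1181, 0.1597, 0.1319], E[r] = 2.6528, γ^t·E[r] = 1.856944, running G = 4.356944
t=2: π = [0.2373, 0.1823, 0.1858, 0.1123, 0.1481, 0.1343], E[r] = 2.6256, γ^t·E[r] = 1.286534, running G = 5.643478
t=3: π = [0.2393, 0.1850, 0.1846, 0.1112, 0.1464, 0.1335], E[r] = 2.6238, γ^t·E[r] = 0.899978, running G = 6.543456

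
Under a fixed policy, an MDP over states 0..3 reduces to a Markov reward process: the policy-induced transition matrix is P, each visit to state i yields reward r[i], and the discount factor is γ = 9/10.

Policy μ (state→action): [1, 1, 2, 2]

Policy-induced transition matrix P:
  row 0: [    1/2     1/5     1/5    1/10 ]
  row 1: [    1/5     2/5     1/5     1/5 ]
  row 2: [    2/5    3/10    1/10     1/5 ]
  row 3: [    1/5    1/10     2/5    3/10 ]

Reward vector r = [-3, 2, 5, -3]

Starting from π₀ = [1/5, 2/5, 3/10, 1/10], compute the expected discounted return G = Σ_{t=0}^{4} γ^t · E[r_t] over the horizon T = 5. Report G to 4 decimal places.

t=0: π = [0.2000, 0.4000, 0.3000, 0.1000], E[r] = 1.4000, γ^t·E[r] = 1.400000, running G = 1.400000
t=1: π = [0.3200, 0.3000, 0.1900, 0.1900], E[r] = 0.0200, γ^t·E[r] = 0.018000, running G = 1.418000
t=2: π = [0.3340, 0.2600, 0.2190, 0.1870], E[r] = 0.0520, γ^t·E[r] = 0.042120, running G = 1.460120
t=3: π = [0.3440, 0.2552, 0.2155, 0.1853], E[r] = 0.0000, γ^t·E[r] = 0.000000, running G = 1.460120
t=4: π = [0.3463, 0.2541, 0.2155, 0.1841], E[r] = -0.0056, γ^t·E[r] = -0.003687, running G = 1.456433

G = 1.4564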